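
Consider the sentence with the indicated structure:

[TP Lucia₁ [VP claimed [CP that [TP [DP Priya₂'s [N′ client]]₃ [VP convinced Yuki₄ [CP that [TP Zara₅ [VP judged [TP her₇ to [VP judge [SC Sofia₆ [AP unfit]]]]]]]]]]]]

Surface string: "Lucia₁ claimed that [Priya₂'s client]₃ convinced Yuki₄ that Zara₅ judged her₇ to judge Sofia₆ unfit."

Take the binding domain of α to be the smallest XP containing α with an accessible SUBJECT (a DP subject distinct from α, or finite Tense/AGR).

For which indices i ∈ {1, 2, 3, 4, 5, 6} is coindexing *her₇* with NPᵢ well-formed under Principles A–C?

*her* is a pronoun, so Principle B applies: it must be free in its binding domain.
Binding domain of *her₇*: the embedded TP, whose subject is Zara₅.
*Lucia₁* c-commands the pronoun but from outside its binding domain, and is not c-commanded by it → coindexation permitted.
*Priya₂* and the pronoun do not c-command one another → neither Principle B nor Principle C is at stake; coindexation permitted.
*[Priya₂'s client]₃* c-commands the pronoun but from outside its binding domain, and is not c-commanded by it → coindexation permitted.
*Yuki₄* c-commands the pronoun but from outside its binding domain, and is not c-commanded by it → coindexation permitted.
*Zara₅* c-commands the pronoun within its binding domain → coindexation would violate Principle B.
*Sofia₆*: the pronoun c-commands this R-expression → coindexation would violate Principle C on *Sofia₆*.

{1, 2, 3, 4}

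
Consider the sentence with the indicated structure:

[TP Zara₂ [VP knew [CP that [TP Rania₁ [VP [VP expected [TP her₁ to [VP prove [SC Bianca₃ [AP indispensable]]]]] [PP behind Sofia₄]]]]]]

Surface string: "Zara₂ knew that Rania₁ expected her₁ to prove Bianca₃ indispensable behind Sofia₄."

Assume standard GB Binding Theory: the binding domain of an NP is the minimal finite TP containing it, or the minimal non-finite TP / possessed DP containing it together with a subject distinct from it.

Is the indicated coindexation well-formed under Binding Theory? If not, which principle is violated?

Principle B

The two coindexed NPs are *Rania₁* and *her₁*.
*her₁* is a pronoun. Its binding domain is the embedded TP, whose subject is Rania₁.
*Rania₁* c-commands it within that domain and carries the same index.
The pronoun is locally bound → Principle B violation.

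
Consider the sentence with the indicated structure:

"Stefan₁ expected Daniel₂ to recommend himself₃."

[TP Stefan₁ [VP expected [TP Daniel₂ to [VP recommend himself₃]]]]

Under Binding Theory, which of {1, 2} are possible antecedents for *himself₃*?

*himself* is an anaphor, so Principle A applies: it must be bound in its binding domain.
Binding domain of *himself₃*: the embedded TP, whose subject is Daniel₂.
*Stefan₁* c-commands the anaphor but is outside its binding domain → cannot satisfy Principle A.
*Daniel₂* c-commands the anaphor within its binding domain → licit binder.

{2}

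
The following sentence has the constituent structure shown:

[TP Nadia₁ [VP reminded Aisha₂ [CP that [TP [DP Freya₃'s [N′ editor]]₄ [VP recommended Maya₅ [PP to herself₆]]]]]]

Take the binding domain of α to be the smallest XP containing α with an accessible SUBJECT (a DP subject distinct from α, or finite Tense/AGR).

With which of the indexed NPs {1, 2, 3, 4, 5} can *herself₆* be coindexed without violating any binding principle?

*herself* is an anaphor, so Principle A applies: it must be bound in its binding domain.
Binding domain of *herself₆*: the embedded TP, whose subject is [Freya₃'s editor]₄.
*Nadia₁* c-commands the anaphor but is outside its binding domain → cannot satisfy Principle A.
*Aisha₂* c-commands the anaphor but is outside its binding domain → cannot satisfy Principle A.
*Freya₃* does not c-command the anaphor → cannot bind it.
*[Freya₃'s editor]₄* c-commands the anaphor within its binding domain → licit binder.
*Maya₅* c-commands the anaphor within its binding domain → licit binder.

{4, 5}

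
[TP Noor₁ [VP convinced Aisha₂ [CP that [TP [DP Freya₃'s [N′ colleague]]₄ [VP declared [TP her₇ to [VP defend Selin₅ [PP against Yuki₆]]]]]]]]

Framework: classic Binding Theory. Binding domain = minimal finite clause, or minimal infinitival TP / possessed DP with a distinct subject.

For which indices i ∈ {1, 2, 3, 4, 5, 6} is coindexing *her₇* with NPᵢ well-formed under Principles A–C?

*her* is a pronoun, so Principle B applies: it must be free in its binding domain.
Binding domain of *her₇*: the embedded TP, whose subject is [Freya₃'s colleague]₄.
*Noor₁* c-commands the pronoun but from outside its binding domain, and is not c-commanded by it → coindexation permitted.
*Aisha₂* c-commands the pronoun but from outside its binding domain, and is not c-commanded by it → coindexation permitted.
*Freya₃* and the pronoun do not c-command one another → neither Principle B nor Principle C is at stake; coindexation permitted.
*[Freya₃'s colleague]₄* c-commands the pronoun within its binding domain → coindexation would violate Principle B.
*Selin₅*: the pronoun c-commands this R-expression → coindexation would violate Principle C on *Selin₅*.
*Yuki₆*: the pronoun c-commands this R-expression → coindexation would violate Principle C on *Yuki₆*.

{1, 2, 3}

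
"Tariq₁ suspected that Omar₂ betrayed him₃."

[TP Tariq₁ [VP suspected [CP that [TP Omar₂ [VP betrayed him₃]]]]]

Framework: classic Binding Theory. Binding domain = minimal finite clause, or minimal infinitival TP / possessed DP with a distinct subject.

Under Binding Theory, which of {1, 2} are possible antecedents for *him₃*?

*him* is a pronoun, so Principle B applies: it must be free in its binding domain.
Binding domain of *him₃*: the embedded TP, whose subject is Omar₂.
*Tariq₁* c-commands the pronoun but from outside its binding domain, and is not c-commanded by it → coindexation permitted.
*Omar₂* c-commands the pronoun within its binding domain → coindexation would violate Principle B.

{1}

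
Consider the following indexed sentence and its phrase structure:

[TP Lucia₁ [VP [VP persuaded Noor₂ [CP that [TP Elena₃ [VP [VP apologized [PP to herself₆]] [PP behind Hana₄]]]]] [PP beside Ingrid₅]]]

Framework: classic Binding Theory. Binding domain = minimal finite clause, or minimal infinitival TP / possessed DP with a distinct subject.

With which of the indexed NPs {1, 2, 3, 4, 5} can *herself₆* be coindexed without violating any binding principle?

{3}

*herself* is an anaphor, so Principle A applies: it must be bound in its binding domain.
Binding domain of *herself₆*: the embedded TP, whose subject is Elena₃.
*Lucia₁* c-commands the anaphor but is outside its binding domain → cannot satisfy Principle A.
*Noor₂* c-commands the anaphor but is outside its binding domain → cannot satisfy Principle A.
*Elena₃* c-commands the anaphor within its binding domain → licit binder.
*Hana₄* does not c-command the anaphor → cannot bind it.
*Ingrid₅* does not c-command the anaphor → cannot bind it.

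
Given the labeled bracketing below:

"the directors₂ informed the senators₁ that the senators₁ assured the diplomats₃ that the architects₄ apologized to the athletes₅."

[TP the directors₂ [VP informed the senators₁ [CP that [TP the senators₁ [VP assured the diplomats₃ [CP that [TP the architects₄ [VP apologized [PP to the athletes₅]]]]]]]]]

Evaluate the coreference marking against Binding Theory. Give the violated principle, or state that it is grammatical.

The two coindexed NPs are *the senators₁* (the lower occurrence) and *the senators₁* (the higher occurrence).
*the senators₁* (the lower occurrence) is an R-expression. Principle C requires it to be free everywhere.
*the senators₁* (the higher occurrence) c-commands it and carries the same index.
The R-expression is bound → Principle C violation.

Principle C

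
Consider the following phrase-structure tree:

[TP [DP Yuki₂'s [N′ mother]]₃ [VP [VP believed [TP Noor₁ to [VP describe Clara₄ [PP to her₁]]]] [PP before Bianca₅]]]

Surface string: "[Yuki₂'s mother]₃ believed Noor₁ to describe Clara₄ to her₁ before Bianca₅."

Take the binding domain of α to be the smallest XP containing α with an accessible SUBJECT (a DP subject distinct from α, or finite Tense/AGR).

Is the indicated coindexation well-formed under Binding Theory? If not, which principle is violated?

Principle B

The two coindexed NPs are *Noor₁* and *her₁*.
*her₁* is a pronoun. Its binding domain is the embedded TP, whose subject is Noor₁.
*Noor₁* c-commands it within that domain and carries the same index.
The pronoun is locally bound → Principle B violation.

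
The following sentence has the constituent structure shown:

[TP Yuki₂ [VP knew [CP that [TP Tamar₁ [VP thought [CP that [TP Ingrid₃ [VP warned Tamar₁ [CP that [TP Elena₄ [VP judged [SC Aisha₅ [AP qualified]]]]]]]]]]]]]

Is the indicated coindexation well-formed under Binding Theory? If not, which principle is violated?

The two coindexed NPs are *Tamar₁* (the higher occurrence) and *Tamar₁* (the lower occurrence).
*Tamar₁* (the lower occurrence) is an R-expression. Principle C requires it to be free everywhere.
*Tamar₁* (the higher occurrence) c-commands it and carries the same index.
The R-expression is bound → Principle C violation.

Principle C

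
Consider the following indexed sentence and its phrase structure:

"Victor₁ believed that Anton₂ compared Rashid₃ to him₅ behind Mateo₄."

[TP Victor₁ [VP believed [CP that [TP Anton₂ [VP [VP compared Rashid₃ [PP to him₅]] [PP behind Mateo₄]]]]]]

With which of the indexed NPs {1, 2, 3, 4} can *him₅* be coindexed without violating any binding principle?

{1, 4}

*him* is a pronoun, so Principle B applies: it must be free in its binding domain.
Binding domain of *him₅*: the embedded TP, whose subject is Anton₂.
*Victor₁* c-commands the pronoun but from outside its binding domain, and is not c-commanded by it → coindexation permitted.
*Anton₂* c-commands the pronoun within its binding domain → coindexation would violate Principle B.
*Rashid₃* c-commands the pronoun within its binding domain → coindexation would violate Principle B.
*Mateo₄* and the pronoun do not c-command one another → neither Principle B nor Principle C is at stake; coindexation permitted.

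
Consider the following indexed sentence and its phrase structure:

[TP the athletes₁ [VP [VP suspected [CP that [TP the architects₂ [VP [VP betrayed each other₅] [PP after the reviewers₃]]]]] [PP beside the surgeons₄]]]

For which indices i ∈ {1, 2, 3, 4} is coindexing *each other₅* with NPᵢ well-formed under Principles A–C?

*each other* is an anaphor, so Principle A applies: it must be bound in its binding domain.
Binding domain of *each other₅*: the embedded TP, whose subject is the architects₂.
*the athletes₁* c-commands the anaphor but is outside its binding domain → cannot satisfy Principle A.
*the architects₂* c-commands the anaphor within its binding domain → licit binder.
*the reviewers₃* does not c-command the anaphor → cannot bind it.
*the surgeons₄* does not c-command the anaphor → cannot bind it.

{2}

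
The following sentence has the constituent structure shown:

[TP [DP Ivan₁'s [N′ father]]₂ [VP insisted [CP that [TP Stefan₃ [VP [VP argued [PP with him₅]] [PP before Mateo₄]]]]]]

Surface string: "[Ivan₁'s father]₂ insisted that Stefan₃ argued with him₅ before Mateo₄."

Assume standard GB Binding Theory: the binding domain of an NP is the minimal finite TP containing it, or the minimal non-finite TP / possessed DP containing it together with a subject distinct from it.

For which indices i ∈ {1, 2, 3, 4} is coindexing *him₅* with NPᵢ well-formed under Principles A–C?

{1, 2, 4}

*him* is a pronoun, so Principle B applies: it must be free in its binding domain.
Binding domain of *him₅*: the embedded TP, whose subject is Stefan₃.
*Ivan₁* and the pronoun do not c-command one another → neither Principle B nor Principle C is at stake; coindexation permitted.
*[Ivan₁'s father]₂* c-commands the pronoun but from outside its binding domain, and is not c-commanded by it → coindexation permitted.
*Stefan₃* c-commands the pronoun within its binding domain → coindexation would violate Principle B.
*Mateo₄* and the pronoun do not c-command one another → neither Principle B nor Principle C is at stake; coindexation permitted.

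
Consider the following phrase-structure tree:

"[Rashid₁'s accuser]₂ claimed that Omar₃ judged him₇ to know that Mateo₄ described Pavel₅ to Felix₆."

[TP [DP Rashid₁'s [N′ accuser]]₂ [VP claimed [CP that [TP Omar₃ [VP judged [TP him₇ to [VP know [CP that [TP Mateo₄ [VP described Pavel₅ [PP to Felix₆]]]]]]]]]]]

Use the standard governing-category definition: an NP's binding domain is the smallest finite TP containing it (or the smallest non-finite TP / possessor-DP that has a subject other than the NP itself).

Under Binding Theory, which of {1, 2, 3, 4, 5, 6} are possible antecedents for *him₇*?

{1, 2}

*him* is a pronoun, so Principle B applies: it must be free in its binding domain.
Binding domain of *him₇*: the embedded TP, whose subject is Omar₃.
*Rashid₁* and the pronoun do not c-command one another → neither Principle B nor Principle C is at stake; coindexation permitted.
*[Rashid₁'s accuser]₂* c-commands the pronoun but from outside its binding domain, and is not c-commanded by it → coindexation permitted.
*Omar₃* c-commands the pronoun within its binding domain → coindexation would violate Principle B.
*Mateo₄*: the pronoun c-commands this R-expression → coindexation would violate Principle C on *Mateo₄*.
*Pavel₅*: the pronoun c-commands this R-expression → coindexation would violate Principle C on *Pavel₅*.
*Felix₆*: the pronoun c-commands this R-expression → coindexation would violate Principle C on *Felix₆*.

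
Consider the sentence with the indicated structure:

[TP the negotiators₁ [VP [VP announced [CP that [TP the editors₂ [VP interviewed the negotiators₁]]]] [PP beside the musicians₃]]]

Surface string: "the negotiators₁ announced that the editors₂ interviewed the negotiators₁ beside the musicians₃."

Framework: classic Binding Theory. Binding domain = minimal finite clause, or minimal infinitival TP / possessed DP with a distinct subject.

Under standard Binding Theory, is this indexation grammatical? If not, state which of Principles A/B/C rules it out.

Principle C

The two coindexed NPs are *the negotiators₁* (the higher occurrence) and *the negotiators₁* (the lower occurrence).
*the negotiators₁* (the lower occurrence) is an R-expression. Principle C requires it to be free everywhere.
*the negotiators₁* (the higher occurrence) c-commands it and carries the same index.
The R-expression is bound → Principle C violation.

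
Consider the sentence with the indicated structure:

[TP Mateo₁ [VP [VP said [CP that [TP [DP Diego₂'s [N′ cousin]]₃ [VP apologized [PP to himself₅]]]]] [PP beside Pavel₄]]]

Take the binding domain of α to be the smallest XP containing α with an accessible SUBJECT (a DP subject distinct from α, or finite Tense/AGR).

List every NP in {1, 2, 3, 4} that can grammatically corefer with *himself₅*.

{3}

*himself* is an anaphor, so Principle A applies: it must be bound in its binding domain.
Binding domain of *himself₅*: the embedded TP, whose subject is [Diego₂'s cousin]₃.
*Mateo₁* c-commands the anaphor but is outside its binding domain → cannot satisfy Principle A.
*Diego₂* does not c-command the anaphor → cannot bind it.
*[Diego₂'s cousin]₃* c-commands the anaphor within its binding domain → licit binder.
*Pavel₄* does not c-command the anaphor → cannot bind it.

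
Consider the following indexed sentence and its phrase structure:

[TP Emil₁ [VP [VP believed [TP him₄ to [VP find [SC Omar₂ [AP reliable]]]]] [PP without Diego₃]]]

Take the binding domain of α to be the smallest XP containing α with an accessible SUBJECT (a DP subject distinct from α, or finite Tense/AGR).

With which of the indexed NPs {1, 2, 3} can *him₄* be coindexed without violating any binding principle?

*him* is a pronoun, so Principle B applies: it must be free in its binding domain.
Binding domain of *him₄*: the matrix TP, whose subject is Emil₁.
*Emil₁* c-commands the pronoun within its binding domain → coindexation would violate Principle B.
*Omar₂*: the pronoun c-commands this R-expression → coindexation would violate Principle C on *Omar₂*.
*Diego₃* and the pronoun do not c-command one another → neither Principle B nor Principle C is at stake; coindexation permitted.

{3}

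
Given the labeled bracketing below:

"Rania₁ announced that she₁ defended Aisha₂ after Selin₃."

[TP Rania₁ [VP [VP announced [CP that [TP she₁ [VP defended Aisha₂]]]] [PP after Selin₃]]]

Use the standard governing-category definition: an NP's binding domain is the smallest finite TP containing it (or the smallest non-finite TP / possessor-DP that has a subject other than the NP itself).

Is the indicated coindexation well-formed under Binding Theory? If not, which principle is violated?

grammatical

The two coindexed NPs are *Rania₁* and *she₁*.
*she₁* is a pronoun; nothing c-commands it within its binding domain (the embedded TP.), so Principle B holds trivially.
*Rania₁* is an R-expression; *she₁* does not c-command it, and no other NP shares its index, so Principle C is satisfied.
All principles are respected.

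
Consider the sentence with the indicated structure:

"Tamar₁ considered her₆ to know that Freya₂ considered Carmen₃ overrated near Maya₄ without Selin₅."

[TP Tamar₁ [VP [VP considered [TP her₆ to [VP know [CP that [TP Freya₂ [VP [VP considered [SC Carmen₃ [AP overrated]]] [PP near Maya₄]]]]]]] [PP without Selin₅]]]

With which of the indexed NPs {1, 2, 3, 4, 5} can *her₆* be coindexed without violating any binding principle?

*her* is a pronoun, so Principle B applies: it must be free in its binding domain.
Binding domain of *her₆*: the matrix TP, whose subject is Tamar₁.
*Tamar₁* c-commands the pronoun within its binding domain → coindexation would violate Principle B.
*Freya₂*: the pronoun c-commands this R-expression → coindexation would violate Principle C on *Freya₂*.
*Carmen₃*: the pronoun c-commands this R-expression → coindexation would violate Principle C on *Carmen₃*.
*Maya₄*: the pronoun c-commands this R-expression → coindexation would violate Principle C on *Maya₄*.
*Selin₅* and the pronoun do not c-command one another → neither Principle B nor Principle C is at stake; coindexation permitted.

{5}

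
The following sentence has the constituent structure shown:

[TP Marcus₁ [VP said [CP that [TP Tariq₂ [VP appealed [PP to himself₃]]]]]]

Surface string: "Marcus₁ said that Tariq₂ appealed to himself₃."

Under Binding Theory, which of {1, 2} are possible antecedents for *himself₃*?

*himself* is an anaphor, so Principle A applies: it must be bound in its binding domain.
Binding domain of *himself₃*: the embedded TP, whose subject is Tariq₂.
*Marcus₁* c-commands the anaphor but is outside its binding domain → cannot satisfy Principle A.
*Tariq₂* c-commands the anaphor within its binding domain → licit binder.

{2}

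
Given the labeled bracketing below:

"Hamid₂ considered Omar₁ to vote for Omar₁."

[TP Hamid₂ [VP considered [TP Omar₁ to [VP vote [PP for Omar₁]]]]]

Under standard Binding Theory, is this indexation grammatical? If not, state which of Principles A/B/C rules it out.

The two coindexed NPs are *Omar₁* (the higher occurrence) and *Omar₁* (the lower occurrence).
*Omar₁* (the lower occurrence) is an R-expression. Principle C requires it to be free everywhere.
*Omar₁* (the higher occurrence) c-commands it and carries the same index.
The R-expression is bound → Principle C violation.

Principle C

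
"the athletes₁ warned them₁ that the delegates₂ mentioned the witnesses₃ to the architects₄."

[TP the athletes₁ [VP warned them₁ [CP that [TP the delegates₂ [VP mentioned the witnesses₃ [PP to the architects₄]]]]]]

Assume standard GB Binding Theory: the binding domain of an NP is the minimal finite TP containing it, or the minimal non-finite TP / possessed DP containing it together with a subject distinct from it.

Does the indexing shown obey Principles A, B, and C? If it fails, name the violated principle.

Principle B

The two coindexed NPs are *the athletes₁* and *them₁*.
*them₁* is a pronoun. Its binding domain is the matrix TP, whose subject is the athletes₁.
*the athletes₁* c-commands it within that domain and carries the same index.
The pronoun is locally bound → Principle B violation.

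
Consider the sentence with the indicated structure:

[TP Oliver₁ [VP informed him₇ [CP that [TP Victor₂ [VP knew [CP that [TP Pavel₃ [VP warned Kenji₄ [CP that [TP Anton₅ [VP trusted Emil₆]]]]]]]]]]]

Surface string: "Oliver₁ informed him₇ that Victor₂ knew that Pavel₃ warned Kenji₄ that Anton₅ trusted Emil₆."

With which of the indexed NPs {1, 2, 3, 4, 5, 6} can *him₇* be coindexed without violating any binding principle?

none

*him* is a pronoun, so Principle B applies: it must be free in its binding domain.
Binding domain of *him₇*: the matrix TP, whose subject is Oliver₁.
*Oliver₁* c-commands the pronoun within its binding domain → coindexation would violate Principle B.
*Victor₂*: the pronoun c-commands this R-expression → coindexation would violate Principle C on *Victor₂*.
*Pavel₃*: the pronoun c-commands this R-expression → coindexation would violate Principle C on *Pavel₃*.
*Kenji₄*: the pronoun c-commands this R-expression → coindexation would violate Principle C on *Kenji₄*.
*Anton₅*: the pronoun c-commands this R-expression → coindexation would violate Principle C on *Anton₅*.
*Emil₆*: the pronoun c-commands this R-expression → coindexation would violate Principle C on *Emil₆*.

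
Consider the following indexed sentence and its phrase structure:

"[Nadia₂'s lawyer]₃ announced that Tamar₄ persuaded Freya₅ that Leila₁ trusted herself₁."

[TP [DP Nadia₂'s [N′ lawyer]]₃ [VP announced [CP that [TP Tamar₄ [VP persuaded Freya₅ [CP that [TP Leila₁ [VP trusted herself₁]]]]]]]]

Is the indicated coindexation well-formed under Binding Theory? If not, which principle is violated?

The two coindexed NPs are *Leila₁* and *herself₁*.
*herself₁* is an anaphor; its binding domain is the embedded TP, whose subject is Leila₁. *Leila₁* c-commands it within that domain and shares its index, so Principle A is satisfied.
*Leila₁* is an R-expression; *herself₁* does not c-command it, and no other NP shares its index, so Principle C is satisfied.
All principles are respected.

grammatical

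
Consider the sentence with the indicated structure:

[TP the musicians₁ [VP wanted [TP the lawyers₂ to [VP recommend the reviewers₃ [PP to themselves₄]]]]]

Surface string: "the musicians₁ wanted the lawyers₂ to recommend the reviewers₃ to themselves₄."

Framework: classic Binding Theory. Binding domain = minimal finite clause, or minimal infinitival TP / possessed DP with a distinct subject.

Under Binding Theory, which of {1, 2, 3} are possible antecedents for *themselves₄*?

{2, 3}

*themselves* is an anaphor, so Principle A applies: it must be bound in its binding domain.
Binding domain of *themselves₄*: the embedded TP, whose subject is the lawyers₂.
*the musicians₁* c-commands the anaphor but is outside its binding domain → cannot satisfy Principle A.
*the lawyers₂* c-commands the anaphor within its binding domain → licit binder.
*the reviewers₃* c-commands the anaphor within its binding domain → licit binder.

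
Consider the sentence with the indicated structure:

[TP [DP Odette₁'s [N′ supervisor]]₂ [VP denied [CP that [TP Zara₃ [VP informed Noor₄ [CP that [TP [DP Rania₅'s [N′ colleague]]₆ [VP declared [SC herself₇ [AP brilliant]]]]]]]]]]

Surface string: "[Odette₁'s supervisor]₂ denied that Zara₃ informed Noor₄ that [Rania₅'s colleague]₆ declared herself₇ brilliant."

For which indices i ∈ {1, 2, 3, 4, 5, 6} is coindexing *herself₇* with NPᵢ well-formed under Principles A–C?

*herself* is an anaphor, so Principle A applies: it must be bound in its binding domain.
Binding domain of *herself₇*: the embedded TP, whose subject is [Rania₅'s colleague]₆.
*Odette₁* does not c-command the anaphor → cannot bind it.
*[Odette₁'s supervisor]₂* c-commands the anaphor but is outside its binding domain → cannot satisfy Principle A.
*Zara₃* c-commands the anaphor but is outside its binding domain → cannot satisfy Principle A.
*Noor₄* c-commands the anaphor but is outside its binding domain → cannot satisfy Principle A.
*Rania₅* does not c-command the anaphor → cannot bind it.
*[Rania₅'s colleague]₆* c-commands the anaphor within its binding domain → licit binder.

{6}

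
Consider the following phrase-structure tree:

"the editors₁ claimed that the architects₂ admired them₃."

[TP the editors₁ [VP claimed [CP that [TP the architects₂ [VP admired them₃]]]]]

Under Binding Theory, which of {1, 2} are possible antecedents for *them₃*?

{1}

*them* is a pronoun, so Principle B applies: it must be free in its binding domain.
Binding domain of *them₃*: the embedded TP, whose subject is the architects₂.
*the editors₁* c-commands the pronoun but from outside its binding domain, and is not c-commanded by it → coindexation permitted.
*the architects₂* c-commands the pronoun within its binding domain → coindexation would violate Principle B.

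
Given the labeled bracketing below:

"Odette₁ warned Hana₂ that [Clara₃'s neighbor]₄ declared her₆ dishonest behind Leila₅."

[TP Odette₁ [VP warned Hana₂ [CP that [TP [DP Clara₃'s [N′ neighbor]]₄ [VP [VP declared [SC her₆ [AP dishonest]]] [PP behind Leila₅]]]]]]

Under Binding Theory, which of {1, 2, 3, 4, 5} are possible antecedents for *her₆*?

{1, 2, 3, 5}

*her* is a pronoun, so Principle B applies: it must be free in its binding domain.
Binding domain of *her₆*: the embedded TP, whose subject is [Clara₃'s neighbor]₄.
*Odette₁* c-commands the pronoun but from outside its binding domain, and is not c-commanded by it → coindexation permitted.
*Hana₂* c-commands the pronoun but from outside its binding domain, and is not c-commanded by it → coindexation permitted.
*Clara₃* and the pronoun do not c-command one another → neither Principle B nor Principle C is at stake; coindexation permitted.
*[Clara₃'s neighbor]₄* c-commands the pronoun within its binding domain → coindexation would violate Principle B.
*Leila₅* and the pronoun do not c-command one another → neither Principle B nor Principle C is at stake; coindexation permitted.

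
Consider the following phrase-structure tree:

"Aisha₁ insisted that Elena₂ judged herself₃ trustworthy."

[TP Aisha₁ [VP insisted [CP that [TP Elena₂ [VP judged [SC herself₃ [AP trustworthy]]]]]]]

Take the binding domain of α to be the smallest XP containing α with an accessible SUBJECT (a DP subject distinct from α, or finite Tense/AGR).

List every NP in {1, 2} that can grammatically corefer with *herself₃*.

{2}

*herself* is an anaphor, so Principle A applies: it must be bound in its binding domain.
Binding domain of *herself₃*: the embedded TP, whose subject is Elena₂.
*Aisha₁* c-commands the anaphor but is outside its binding domain → cannot satisfy Principle A.
*Elena₂* c-commands the anaphor within its binding domain → licit binder.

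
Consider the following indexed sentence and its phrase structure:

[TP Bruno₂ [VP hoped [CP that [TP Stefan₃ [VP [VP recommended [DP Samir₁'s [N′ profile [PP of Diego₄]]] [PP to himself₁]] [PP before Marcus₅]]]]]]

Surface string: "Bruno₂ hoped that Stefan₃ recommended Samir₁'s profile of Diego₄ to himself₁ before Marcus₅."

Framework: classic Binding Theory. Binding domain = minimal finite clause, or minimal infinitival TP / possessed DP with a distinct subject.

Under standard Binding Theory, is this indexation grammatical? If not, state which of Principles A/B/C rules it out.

Principle A

The two coindexed NPs are *Samir₁* and *himself₁*.
*himself₁* is an anaphor. Principle A requires it to be bound within its binding domain — the embedded TP, whose subject is Stefan₃.
Within that domain it is c-commanded by *Stefan₃*, which does not share its index.
*Samir₁* does not c-command the anaphor at all.
The anaphor is unbound in its domain → Principle A violation.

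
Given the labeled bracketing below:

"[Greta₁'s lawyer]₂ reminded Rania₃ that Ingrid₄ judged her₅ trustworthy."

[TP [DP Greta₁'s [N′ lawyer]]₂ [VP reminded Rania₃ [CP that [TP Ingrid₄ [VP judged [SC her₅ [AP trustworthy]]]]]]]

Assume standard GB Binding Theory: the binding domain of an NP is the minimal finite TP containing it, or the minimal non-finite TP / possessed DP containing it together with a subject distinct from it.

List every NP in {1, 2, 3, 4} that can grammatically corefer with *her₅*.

{1, 2, 3}

*her* is a pronoun, so Principle B applies: it must be free in its binding domain.
Binding domain of *her₅*: the embedded TP, whose subject is Ingrid₄.
*Greta₁* and the pronoun do not c-command one another → neither Principle B nor Principle C is at stake; coindexation permitted.
*[Greta₁'s lawyer]₂* c-commands the pronoun but from outside its binding domain, and is not c-commanded by it → coindexation permitted.
*Rania₃* c-commands the pronoun but from outside its binding domain, and is not c-commanded by it → coindexation permitted.
*Ingrid₄* c-commands the pronoun within its binding domain → coindexation would violate Principle B.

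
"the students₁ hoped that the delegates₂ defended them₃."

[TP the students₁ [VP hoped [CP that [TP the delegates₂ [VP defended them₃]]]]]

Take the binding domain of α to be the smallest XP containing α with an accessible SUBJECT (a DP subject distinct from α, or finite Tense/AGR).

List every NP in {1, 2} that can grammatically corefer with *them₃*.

{1}

*them* is a pronoun, so Principle B applies: it must be free in its binding domain.
Binding domain of *them₃*: the embedded TP, whose subject is the delegates₂.
*the students₁* c-commands the pronoun but from outside its binding domain, and is not c-commanded by it → coindexation permitted.
*the delegates₂* c-commands the pronoun within its binding domain → coindexation would violate Principle B.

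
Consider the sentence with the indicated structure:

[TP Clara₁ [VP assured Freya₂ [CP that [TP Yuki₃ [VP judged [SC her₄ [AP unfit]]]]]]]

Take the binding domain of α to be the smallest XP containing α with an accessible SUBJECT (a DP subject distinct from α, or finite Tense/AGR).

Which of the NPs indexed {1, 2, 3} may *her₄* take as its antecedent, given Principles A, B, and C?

{1, 2}

*her* is a pronoun, so Principle B applies: it must be free in its binding domain.
Binding domain of *her₄*: the embedded TP, whose subject is Yuki₃.
*Clara₁* c-commands the pronoun but from outside its binding domain, and is not c-commanded by it → coindexation permitted.
*Freya₂* c-commands the pronoun but from outside its binding domain, and is not c-commanded by it → coindexation permitted.
*Yuki₃* c-commands the pronoun within its binding domain → coindexation would violate Principle B.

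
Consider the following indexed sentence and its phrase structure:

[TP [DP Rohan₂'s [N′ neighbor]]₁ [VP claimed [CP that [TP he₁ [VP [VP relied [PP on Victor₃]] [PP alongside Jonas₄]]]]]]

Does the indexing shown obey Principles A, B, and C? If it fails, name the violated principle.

grammatical

The two coindexed NPs are *[Rohan₂'s neighbor]₁* and *he₁*.
*he₁* is a pronoun; nothing c-commands it within its binding domain (the embedded TP.), so Principle B holds trivially.
*[Rohan₂'s neighbor]₁* is an R-expression; *he₁* does not c-command it, and no other NP shares its index, so Principle C is satisfied.
All principles are respected.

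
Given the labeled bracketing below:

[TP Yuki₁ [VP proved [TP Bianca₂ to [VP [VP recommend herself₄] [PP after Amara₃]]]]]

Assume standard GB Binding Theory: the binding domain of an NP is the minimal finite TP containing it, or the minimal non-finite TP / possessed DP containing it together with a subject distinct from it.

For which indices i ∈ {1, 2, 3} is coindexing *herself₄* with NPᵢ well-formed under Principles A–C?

*herself* is an anaphor, so Principle A applies: it must be bound in its binding domain.
Binding domain of *herself₄*: the embedded TP, whose subject is Bianca₂.
*Yuki₁* c-commands the anaphor but is outside its binding domain → cannot satisfy Principle A.
*Bianca₂* c-commands the anaphor within its binding domain → licit binder.
*Amara₃* does not c-command the anaphor → cannot bind it.

{2}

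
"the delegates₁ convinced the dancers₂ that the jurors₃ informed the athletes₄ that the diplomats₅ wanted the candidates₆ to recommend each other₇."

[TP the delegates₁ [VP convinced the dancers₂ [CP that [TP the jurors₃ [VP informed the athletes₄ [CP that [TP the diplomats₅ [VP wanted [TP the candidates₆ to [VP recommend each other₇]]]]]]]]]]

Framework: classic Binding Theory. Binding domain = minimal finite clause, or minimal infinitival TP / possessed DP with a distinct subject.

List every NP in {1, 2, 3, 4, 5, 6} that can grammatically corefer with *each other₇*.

{6}

*each other* is an anaphor, so Principle A applies: it must be bound in its binding domain.
Binding domain of *each other₇*: the embedded TP, whose subject is the candidates₆.
*the delegates₁* c-commands the anaphor but is outside its binding domain → cannot satisfy Principle A.
*the dancers₂* c-commands the anaphor but is outside its binding domain → cannot satisfy Principle A.
*the jurors₃* c-commands the anaphor but is outside its binding domain → cannot satisfy Principle A.
*the athletes₄* c-commands the anaphor but is outside its binding domain → cannot satisfy Principle A.
*the diplomats₅* c-commands the anaphor but is outside its binding domain → cannot satisfy Principle A.
*the candidates₆* c-commands the anaphor within its binding domain → licit binder.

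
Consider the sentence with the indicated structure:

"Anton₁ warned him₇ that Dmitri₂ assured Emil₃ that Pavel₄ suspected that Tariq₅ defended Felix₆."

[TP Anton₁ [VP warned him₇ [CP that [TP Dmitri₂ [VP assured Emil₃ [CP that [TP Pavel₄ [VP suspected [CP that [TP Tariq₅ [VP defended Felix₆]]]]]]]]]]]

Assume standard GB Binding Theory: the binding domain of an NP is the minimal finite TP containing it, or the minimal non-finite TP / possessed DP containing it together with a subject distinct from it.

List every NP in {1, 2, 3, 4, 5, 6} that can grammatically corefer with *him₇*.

*him* is a pronoun, so Principle B applies: it must be free in its binding domain.
Binding domain of *him₇*: the matrix TP, whose subject is Anton₁.
*Anton₁* c-commands the pronoun within its binding domain → coindexation would violate Principle B.
*Dmitri₂*: the pronoun c-commands this R-expression → coindexation would violate Principle C on *Dmitri₂*.
*Emil₃*: the pronoun c-commands this R-expression → coindexation would violate Principle C on *Emil₃*.
*Pavel₄*: the pronoun c-commands this R-expression → coindexation would violate Principle C on *Pavel₄*.
*Tariq₅*: the pronoun c-commands this R-expression → coindexation would violate Principle C on *Tariq₅*.
*Felix₆*: the pronoun c-commands this R-expression → coindexation would violate Principle C on *Felix₆*.

none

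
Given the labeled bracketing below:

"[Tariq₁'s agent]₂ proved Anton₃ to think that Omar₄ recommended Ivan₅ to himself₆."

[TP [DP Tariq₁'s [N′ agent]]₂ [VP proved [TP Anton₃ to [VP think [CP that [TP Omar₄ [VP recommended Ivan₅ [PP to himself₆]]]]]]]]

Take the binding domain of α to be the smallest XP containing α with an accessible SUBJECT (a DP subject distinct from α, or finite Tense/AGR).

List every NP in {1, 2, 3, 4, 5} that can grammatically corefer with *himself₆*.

{4, 5}

*himself* is an anaphor, so Principle A applies: it must be bound in its binding domain.
Binding domain of *himself₆*: the embedded TP, whose subject is Omar₄.
*Tariq₁* does not c-command the anaphor → cannot bind it.
*[Tariq₁'s agent]₂* c-commands the anaphor but is outside its binding domain → cannot satisfy Principle A.
*Anton₃* c-commands the anaphor but is outside its binding domain → cannot satisfy Principle A.
*Omar₄* c-commands the anaphor within its binding domain → licit binder.
*Ivan₅* c-commands the anaphor within its binding domain → licit binder.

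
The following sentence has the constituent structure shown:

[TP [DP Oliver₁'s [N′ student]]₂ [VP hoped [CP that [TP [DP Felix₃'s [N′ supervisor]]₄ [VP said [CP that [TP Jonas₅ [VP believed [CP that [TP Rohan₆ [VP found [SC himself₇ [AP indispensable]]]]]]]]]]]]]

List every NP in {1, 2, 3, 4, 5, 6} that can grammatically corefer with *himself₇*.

*himself* is an anaphor, so Principle A applies: it must be bound in its binding domain.
Binding domain of *himself₇*: the embedded TP, whose subject is Rohan₆.
*Oliver₁* does not c-command the anaphor → cannot bind it.
*[Oliver₁'s student]₂* c-commands the anaphor but is outside its binding domain → cannot satisfy Principle A.
*Felix₃* does not c-command the anaphor → cannot bind it.
*[Felix₃'s supervisor]₄* c-commands the anaphor but is outside its binding domain → cannot satisfy Principle A.
*Jonas₅* c-commands the anaphor but is outside its binding domain → cannot satisfy Principle A.
*Rohan₆* c-commands the anaphor within its binding domain → licit binder.

{6}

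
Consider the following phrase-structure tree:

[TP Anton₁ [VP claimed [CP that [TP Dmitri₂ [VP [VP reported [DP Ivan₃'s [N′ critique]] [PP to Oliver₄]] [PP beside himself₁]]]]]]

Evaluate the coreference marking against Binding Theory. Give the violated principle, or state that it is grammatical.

Principle A

The two coindexed NPs are *Anton₁* and *himself₁*.
*himself₁* is an anaphor. Principle A requires it to be bound within its binding domain — the embedded TP, whose subject is Dmitri₂.
Within that domain it is c-commanded by *Dmitri₂*, which does not share its index.
*Anton₁* does c-command the anaphor, but from outside its binding domain.
The anaphor is unbound in its domain → Principle A violation.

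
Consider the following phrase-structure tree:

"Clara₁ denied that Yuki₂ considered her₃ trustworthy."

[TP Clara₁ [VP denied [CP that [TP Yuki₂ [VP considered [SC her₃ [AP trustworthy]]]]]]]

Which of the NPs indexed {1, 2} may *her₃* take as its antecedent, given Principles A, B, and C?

*her* is a pronoun, so Principle B applies: it must be free in its binding domain.
Binding domain of *her₃*: the embedded TP, whose subject is Yuki₂.
*Clara₁* c-commands the pronoun but from outside its binding domain, and is not c-commanded by it → coindexation permitted.
*Yuki₂* c-commands the pronoun within its binding domain → coindexation would violate Principle B.

{1}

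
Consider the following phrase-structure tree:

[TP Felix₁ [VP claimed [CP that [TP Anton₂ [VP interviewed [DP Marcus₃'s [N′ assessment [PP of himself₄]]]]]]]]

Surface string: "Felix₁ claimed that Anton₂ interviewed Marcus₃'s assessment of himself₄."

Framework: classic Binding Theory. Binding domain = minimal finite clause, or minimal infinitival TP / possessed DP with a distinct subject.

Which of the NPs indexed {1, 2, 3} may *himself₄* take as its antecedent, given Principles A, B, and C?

{3}

*himself* is an anaphor, so Principle A applies: it must be bound in its binding domain.
Binding domain of *himself₄*: the possessed DP, whose subject is Marcus₃.
*Felix₁* c-commands the anaphor but is outside its binding domain → cannot satisfy Principle A.
*Anton₂* c-commands the anaphor but is outside its binding domain → cannot satisfy Principle A.
*Marcus₃* c-commands the anaphor within its binding domain → licit binder.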